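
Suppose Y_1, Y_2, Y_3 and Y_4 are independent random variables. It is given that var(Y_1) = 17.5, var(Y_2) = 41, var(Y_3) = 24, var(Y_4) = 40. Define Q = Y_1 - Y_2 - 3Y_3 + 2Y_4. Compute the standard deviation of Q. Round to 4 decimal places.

20.8447

By independence, var(Q) = (1)²var(Y_1) + (-1)²var(Y_2) + (-3)²var(Y_3) + (2)²var(Y_4)
= (1)²·17.5 + (-1)²·41 + (-3)²·24 + (2)²·40 = 434.5
σ(Q) = √434.5 ≈ 20.8447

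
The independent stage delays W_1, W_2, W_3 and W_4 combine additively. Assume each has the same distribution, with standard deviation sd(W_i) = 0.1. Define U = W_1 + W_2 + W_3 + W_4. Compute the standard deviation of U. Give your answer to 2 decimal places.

Var(W_i) = (0.1)² = 0.01
By independence, Var(U) = (1)²Var(W_1) + (1)²Var(W_2) + (1)²Var(W_3) + (1)²Var(W_4)
= (1)²·0.01 + (1)²·0.01 + (1)²·0.01 + (1)²·0.01 = 0.04
sd(U) = √0.04 ≈ 0.20

0.20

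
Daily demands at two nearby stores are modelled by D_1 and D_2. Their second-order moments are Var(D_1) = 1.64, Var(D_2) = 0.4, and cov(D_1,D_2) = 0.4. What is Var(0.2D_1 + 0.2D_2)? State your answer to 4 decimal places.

0.1136

Var(0.2D_1 + 0.2D_2) = (0.2)²·Var(D_1) + (0.2)²·Var(D_2) + 2·(0.2)·(0.2)·cov(D_1,D_2)
= 0.04·1.64 + 0.04·0.4 + 0.08·0.4 = 0.1136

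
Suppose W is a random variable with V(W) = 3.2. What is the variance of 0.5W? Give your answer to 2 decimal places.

0.80

V(0.5W) = (0.5)²·V(W) = 0.25·3.2 = 0.8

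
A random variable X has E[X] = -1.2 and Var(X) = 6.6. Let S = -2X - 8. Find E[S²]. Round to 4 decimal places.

E[-2X - 8] = -2·-1.2 − 8 = -5.6
Var(-2X - 8) = (-2)²·6.6 = 26.4
E[S²] = Var(S) + (E[S])² = 26.4 + (-5.6)² = 57.76

57.7600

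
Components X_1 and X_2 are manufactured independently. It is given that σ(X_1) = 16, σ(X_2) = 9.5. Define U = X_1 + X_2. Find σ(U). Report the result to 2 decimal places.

18.61

var(X_1) = 256, var(X_2) = 90.25
By independence, var(U) = (1)²var(X_1) + (1)²var(X_2)
= (1)²·256 + (1)²·90.25 = 346.25
σ(U) = √346.25 ≈ 18.61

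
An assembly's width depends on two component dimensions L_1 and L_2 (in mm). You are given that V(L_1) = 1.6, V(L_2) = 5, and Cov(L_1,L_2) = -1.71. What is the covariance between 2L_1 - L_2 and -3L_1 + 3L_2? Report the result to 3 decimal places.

Cov(2L_1 - L_2, -3L_1 + 3L_2) = (2)(-3)V(L_1) + (-1)(3)V(L_2) + [(2)(3) + (-1)(-3)]Cov(L_1,L_2)
= -6·1.6 + -3·5 + 9·-1.71 = -39.99

-39.990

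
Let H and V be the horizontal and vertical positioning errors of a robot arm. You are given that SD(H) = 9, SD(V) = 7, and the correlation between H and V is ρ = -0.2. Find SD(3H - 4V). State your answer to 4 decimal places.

Var(H) = (9)² = 81;  Var(V) = (7)² = 49
cov(H,V) = ρ·SD(H)·SD(V) = -0.2·9·7 = -12.6
Var(3H - 4V) = (3)²·Var(H) + (-4)²·Var(V) + 2·(3)·(-4)·cov(H,V)
= 9·81 + 16·49 + -24·-12.6 = 1815.4
SD(3H - 4V) = √1815.4 ≈ 42.6075

42.6075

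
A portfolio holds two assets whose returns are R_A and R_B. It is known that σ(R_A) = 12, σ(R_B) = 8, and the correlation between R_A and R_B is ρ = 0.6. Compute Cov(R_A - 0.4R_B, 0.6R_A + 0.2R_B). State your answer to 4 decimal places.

78.9760

V(R_A) = (12)² = 144;  V(R_B) = (8)² = 64
Cov(R_A,R_B) = ρ·σ(R_A)·σ(R_B) = 0.6·12·8 = 57.6
Cov(R_A - 0.4R_B, 0.6R_A + 0.2R_B) = (1)(0.6)V(R_A) + (-0.4)(0.2)V(R_B) + [(1)(0.2) + (-0.4)(0.6)]Cov(R_A,R_B)
= 0.6·144 + -0.08·64 + -0.04·57.6 = 78.976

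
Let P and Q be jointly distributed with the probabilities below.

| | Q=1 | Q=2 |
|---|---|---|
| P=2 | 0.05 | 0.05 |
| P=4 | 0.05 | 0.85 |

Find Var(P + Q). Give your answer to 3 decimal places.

0.610

E[P] = 3.8,  E[Q] = 1.9,  E[PQ] = 7.3
Var(P) = 14.8 − (3.8)² = 0.36;  Var(Q) = 3.7 − (1.9)² = 0.09
Cov(P,Q) = 7.3 − (3.8)(1.9) = 0.08
Var(P + Q) = (1)²·0.36 + (1)²·0.09 + 2·(1)·(1)·0.08 = 0.61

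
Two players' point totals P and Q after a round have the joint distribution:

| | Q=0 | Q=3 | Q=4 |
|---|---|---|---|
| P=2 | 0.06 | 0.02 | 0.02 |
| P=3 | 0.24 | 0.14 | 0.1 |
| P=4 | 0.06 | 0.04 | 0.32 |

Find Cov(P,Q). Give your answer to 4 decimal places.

E[P] = 3.32,  E[Q] = 2.36
E[PQ] = 8.34
Cov(P,Q) = E[PQ] − E[P]E[Q] = 8.34 − (3.32)(2.36) = 0.5048

0.5048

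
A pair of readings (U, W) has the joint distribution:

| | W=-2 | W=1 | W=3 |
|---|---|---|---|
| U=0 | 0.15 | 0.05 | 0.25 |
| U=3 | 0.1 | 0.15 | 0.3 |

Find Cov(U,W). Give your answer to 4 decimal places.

E[U] = 1.65,  E[W] = 1.35
E[UW] = 2.55
Cov(U,W) = E[UW] − E[U]E[W] = 2.55 − (1.65)(1.35) = 0.3225

0.3225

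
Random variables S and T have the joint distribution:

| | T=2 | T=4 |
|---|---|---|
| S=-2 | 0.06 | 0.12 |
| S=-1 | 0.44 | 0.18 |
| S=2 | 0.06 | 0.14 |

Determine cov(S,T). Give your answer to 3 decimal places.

0.230

E[S] = -0.58,  E[T] = 2.88
E[ST] = -1.44
cov(S,T) = E[ST] − E[S]E[T] = -1.44 − (-0.58)(2.88) = 0.2304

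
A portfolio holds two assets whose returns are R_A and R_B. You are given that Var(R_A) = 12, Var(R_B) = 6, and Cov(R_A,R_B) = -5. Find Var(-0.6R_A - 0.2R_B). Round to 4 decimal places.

Var(-0.6R_A - 0.2R_B) = (-0.6)²·Var(R_A) + (-0.2)²·Var(R_B) + 2·(-0.6)·(-0.2)·Cov(R_A,R_B)
= 0.36·12 + 0.04·6 + 0.24·-5 = 3.36

3.3600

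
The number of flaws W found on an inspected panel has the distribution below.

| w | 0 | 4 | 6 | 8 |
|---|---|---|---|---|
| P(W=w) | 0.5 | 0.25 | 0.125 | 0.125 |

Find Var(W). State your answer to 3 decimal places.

E[W] = (0)(0.5) + (4)(0.25) + (6)(0.125) + (8)(0.125) = 2.75
E[W²] = (0)²(0.5) + (4)²(0.25) + (6)²(0.125) + (8)²(0.125) = 16.5
Var(W) = E[W²] − (E[W])² = 16.5 − (2.75)² = 8.9375

8.938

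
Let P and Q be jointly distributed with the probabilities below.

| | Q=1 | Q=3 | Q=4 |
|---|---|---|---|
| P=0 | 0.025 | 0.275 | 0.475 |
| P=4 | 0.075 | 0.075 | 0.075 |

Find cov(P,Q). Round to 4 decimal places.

E[P] = 0.9,  E[Q] = 3.35
E[PQ] = 2.4
cov(P,Q) = E[PQ] − E[P]E[Q] = 2.4 − (0.9)(3.35) = -0.615

-0.6150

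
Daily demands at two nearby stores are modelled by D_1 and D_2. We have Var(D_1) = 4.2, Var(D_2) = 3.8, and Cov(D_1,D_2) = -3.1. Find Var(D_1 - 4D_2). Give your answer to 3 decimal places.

89.800

Var(D_1 - 4D_2) = (1)²·Var(D_1) + (-4)²·Var(D_2) + 2·(1)·(-4)·Cov(D_1,D_2)
= 1·4.2 + 16·3.8 + -8·-3.1 = 89.8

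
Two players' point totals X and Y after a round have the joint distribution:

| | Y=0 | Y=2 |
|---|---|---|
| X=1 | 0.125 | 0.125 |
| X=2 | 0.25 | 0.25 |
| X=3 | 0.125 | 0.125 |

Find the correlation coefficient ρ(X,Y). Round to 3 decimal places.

0.000

E[X] = 2,  E[Y] = 1
E[XY] = 2
cov(X,Y) = E[XY] − E[X]E[Y] = 2 − (2)(1) = 0
Var(X) = 0.5,  Var(Y) = 1
ρ = 0 / √(0.5·1) ≈ 0.000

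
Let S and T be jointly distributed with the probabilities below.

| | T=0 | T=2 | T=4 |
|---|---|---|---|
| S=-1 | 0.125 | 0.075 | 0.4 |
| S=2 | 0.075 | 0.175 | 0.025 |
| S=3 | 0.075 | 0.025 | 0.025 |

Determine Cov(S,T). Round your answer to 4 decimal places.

-1.1638

E[S] = 0.325,  E[T] = 2.35
E[ST] = -0.4
Cov(S,T) = E[ST] − E[S]E[T] = -0.4 − (0.325)(2.35) = -1.16375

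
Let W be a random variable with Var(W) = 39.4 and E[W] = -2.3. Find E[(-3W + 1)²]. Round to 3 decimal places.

417.010

E[-3W + 1] = -3·-2.3 + 1 = 7.9
Var(-3W + 1) = (-3)²·39.4 = 354.6
E[(-3W + 1)²] = Var((-3W + 1)) + (E[(-3W + 1)])² = 354.6 + (7.9)² = 417.01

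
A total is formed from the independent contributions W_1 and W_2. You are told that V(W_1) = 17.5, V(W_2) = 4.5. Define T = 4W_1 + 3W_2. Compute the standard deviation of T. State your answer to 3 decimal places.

By independence, V(T) = (4)²V(W_1) + (3)²V(W_2)
= (4)²·17.5 + (3)²·4.5 = 320.5
σ(T) = √320.5 ≈ 17.903

17.903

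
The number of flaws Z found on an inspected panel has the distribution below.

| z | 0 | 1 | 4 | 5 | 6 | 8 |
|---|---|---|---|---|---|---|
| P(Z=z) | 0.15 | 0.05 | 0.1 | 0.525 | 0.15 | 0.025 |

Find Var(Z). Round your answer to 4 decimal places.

E[Z] = (0)(0.15) + (1)(0.05) + (4)(0.1) + (5)(0.525) + (6)(0.15) + (8)(0.025) = 4.175
E[Z²] = (0)²(0.15) + (1)²(0.05) + (4)²(0.1) + (5)²(0.525) + (6)²(0.15) + (8)²(0.025) = 21.775
Var(Z) = E[Z²] − (E[Z])² = 21.775 − (4.175)² = 4.344375

4.3444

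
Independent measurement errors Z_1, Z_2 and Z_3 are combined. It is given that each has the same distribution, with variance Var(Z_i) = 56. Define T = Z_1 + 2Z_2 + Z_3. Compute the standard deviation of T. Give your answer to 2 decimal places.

18.33

By independence, Var(T) = (1)²Var(Z_1) + (2)²Var(Z_2) + (1)²Var(Z_3)
= (1)²·56 + (2)²·56 + (1)²·56 = 336
sd(T) = √336 ≈ 18.33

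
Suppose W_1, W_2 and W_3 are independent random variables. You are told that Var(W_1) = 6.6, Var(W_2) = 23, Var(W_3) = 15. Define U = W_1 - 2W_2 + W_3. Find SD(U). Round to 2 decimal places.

10.66

By independence, Var(U) = (1)²Var(W_1) + (-2)²Var(W_2) + (1)²Var(W_3)
= (1)²·6.6 + (-2)²·23 + (1)²·15 = 113.6
SD(U) = √113.6 ≈ 10.66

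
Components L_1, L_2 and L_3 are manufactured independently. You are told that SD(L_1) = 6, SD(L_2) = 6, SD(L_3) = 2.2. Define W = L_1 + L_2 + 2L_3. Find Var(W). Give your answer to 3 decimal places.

91.360

Var(L_1) = 36, Var(L_2) = 36, Var(L_3) = 4.84
By independence, Var(W) = (1)²Var(L_1) + (1)²Var(L_2) + (2)²Var(L_3)
= (1)²·36 + (1)²·36 + (2)²·4.84 = 91.36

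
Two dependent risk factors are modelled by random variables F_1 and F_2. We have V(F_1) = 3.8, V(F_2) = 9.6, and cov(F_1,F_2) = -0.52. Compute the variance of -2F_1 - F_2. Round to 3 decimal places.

V(-2F_1 - F_2) = (-2)²·V(F_1) + (-1)²·V(F_2) + 2·(-2)·(-1)·cov(F_1,F_2)
= 4·3.8 + 1·9.6 + 4·-0.52 = 22.72

22.720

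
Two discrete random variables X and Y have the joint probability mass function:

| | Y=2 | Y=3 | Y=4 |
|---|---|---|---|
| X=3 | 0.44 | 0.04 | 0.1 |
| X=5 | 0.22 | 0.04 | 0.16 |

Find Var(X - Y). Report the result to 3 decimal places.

E[X] = 3.84,  E[Y] = 2.6,  E[XY] = 10.2
Var(X) = 15.72 − (3.84)² = 0.9744;  Var(Y) = 7.52 − (2.6)² = 0.76
Cov(X,Y) = 10.2 − (3.84)(2.6) = 0.216
Var(X - Y) = (1)²·0.9744 + (-1)²·0.76 + 2·(1)·(-1)·0.216 = 1.3024

1.302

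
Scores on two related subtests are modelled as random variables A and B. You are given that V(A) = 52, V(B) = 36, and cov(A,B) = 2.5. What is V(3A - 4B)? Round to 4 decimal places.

V(3A - 4B) = (3)²·V(A) + (-4)²·V(B) + 2·(3)·(-4)·cov(A,B)
= 9·52 + 16·36 + -24·2.5 = 984

984.0000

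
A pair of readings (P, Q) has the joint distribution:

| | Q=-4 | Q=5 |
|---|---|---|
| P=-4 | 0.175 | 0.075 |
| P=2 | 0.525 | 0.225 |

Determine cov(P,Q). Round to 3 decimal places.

0.000

E[P] = 0.5,  E[Q] = -1.3
E[PQ] = -0.65
cov(P,Q) = E[PQ] − E[P]E[Q] = -0.65 − (0.5)(-1.3) = 0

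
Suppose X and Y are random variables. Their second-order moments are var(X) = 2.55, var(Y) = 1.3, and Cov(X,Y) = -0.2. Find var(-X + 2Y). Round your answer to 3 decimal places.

var(-X + 2Y) = (-1)²·var(X) + (2)²·var(Y) + 2·(-1)·(2)·Cov(X,Y)
= 1·2.55 + 4·1.3 + -4·-0.2 = 8.55

8.550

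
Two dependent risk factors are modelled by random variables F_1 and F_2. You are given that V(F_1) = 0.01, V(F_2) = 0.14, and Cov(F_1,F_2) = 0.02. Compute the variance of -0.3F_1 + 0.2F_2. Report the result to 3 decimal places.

V(-0.3F_1 + 0.2F_2) = (-0.3)²·V(F_1) + (0.2)²·V(F_2) + 2·(-0.3)·(0.2)·Cov(F_1,F_2)
= 0.09·0.01 + 0.04·0.14 + -0.12·0.02 = 0.0041

0.004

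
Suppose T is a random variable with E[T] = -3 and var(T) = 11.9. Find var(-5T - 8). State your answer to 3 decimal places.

var(-5T - 8) = (-5)²·var(T) = 25·11.9 = 297.5

297.500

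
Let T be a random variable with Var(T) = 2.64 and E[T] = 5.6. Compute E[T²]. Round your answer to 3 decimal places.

34.000

E[T²] = Var(T) + (E[T])² = 2.64 + (5.6)² = 34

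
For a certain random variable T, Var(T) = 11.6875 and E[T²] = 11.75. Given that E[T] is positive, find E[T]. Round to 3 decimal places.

0.250

(E[T])² = E[T²] − Var(T) = 11.75 − 11.6875 = 0.0625
E[T] = √0.0625 = 0.25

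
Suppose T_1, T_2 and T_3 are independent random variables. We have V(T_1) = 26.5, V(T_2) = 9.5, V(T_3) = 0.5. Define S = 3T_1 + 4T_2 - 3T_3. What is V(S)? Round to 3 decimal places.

By independence, V(S) = (3)²V(T_1) + (4)²V(T_2) + (-3)²V(T_3)
= (3)²·26.5 + (4)²·9.5 + (-3)²·0.5 = 395

395.000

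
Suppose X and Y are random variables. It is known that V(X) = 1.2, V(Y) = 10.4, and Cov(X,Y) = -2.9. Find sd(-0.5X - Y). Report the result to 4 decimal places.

V(-0.5X - Y) = (-0.5)²·V(X) + (-1)²·V(Y) + 2·(-0.5)·(-1)·Cov(X,Y)
= 0.25·1.2 + 1·10.4 + 1·-2.9 = 7.8
sd(-0.5X - Y) = √7.8 ≈ 2.7928

2.7928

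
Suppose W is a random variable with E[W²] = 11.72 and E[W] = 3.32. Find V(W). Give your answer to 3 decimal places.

V(W) = 11.72 − (3.32)² = 0.6976

0.698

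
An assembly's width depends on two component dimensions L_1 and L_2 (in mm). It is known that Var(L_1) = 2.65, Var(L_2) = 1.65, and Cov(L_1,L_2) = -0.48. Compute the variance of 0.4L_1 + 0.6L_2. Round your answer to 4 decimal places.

0.7876

Var(0.4L_1 + 0.6L_2) = (0.4)²·Var(L_1) + (0.6)²·Var(L_2) + 2·(0.4)·(0.6)·Cov(L_1,L_2)
= 0.16·2.65 + 0.36·1.65 + 0.48·-0.48 = 0.7876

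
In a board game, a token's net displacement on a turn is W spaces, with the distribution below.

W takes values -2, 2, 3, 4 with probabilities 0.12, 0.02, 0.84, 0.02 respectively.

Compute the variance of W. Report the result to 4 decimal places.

2.6800

E[W] = (-2)(0.12) + (2)(0.02) + (3)(0.84) + (4)(0.02) = 2.4
E[W²] = (-2)²(0.12) + (2)²(0.02) + (3)²(0.84) + (4)²(0.02) = 8.44
Var(W) = E[W²] − (E[W])² = 8.44 − (2.4)² = 2.68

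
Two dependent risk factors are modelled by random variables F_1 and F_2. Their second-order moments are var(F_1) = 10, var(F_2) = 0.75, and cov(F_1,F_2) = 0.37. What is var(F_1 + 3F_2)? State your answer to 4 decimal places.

18.9700

var(F_1 + 3F_2) = (1)²·var(F_1) + (3)²·var(F_2) + 2·(1)·(3)·cov(F_1,F_2)
= 1·10 + 9·0.75 + 6·0.37 = 18.97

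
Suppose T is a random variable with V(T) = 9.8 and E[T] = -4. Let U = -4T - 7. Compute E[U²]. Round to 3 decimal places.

E[-4T - 7] = -4·-4 − 7 = 9
V(-4T - 7) = (-4)²·9.8 = 156.8
E[U²] = V(U) + (E[U])² = 156.8 + (9)² = 237.8

237.800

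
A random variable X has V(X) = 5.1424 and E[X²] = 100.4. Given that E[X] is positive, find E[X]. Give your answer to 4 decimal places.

9.7600

(E[X])² = E[X²] − V(X) = 100.4 − 5.1424 = 95.2576
E[X] = √95.2576 = 9.76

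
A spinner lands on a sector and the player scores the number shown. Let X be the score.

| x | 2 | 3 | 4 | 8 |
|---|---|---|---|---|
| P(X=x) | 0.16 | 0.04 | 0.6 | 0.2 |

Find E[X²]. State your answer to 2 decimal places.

23.40

E[X²] = (2)²(0.16) + (3)²(0.04) + (4)²(0.6) + (8)²(0.2) = 23.4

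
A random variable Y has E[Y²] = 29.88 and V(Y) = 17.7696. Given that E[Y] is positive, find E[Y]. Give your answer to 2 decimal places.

(E[Y])² = E[Y²] − V(Y) = 29.88 − 17.7696 = 12.1104
E[Y] = √12.1104 = 3.48

3.48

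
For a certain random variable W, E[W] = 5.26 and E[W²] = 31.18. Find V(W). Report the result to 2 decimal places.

V(W) = 31.18 − (5.26)² = 3.5124

3.51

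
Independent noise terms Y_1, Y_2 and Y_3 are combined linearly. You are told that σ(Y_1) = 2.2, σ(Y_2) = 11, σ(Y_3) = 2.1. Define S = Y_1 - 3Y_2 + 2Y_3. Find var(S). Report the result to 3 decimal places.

1111.480

var(Y_1) = 4.84, var(Y_2) = 121, var(Y_3) = 4.41
By independence, var(S) = (1)²var(Y_1) + (-3)²var(Y_2) + (2)²var(Y_3)
= (1)²·4.84 + (-3)²·121 + (2)²·4.41 = 1111.48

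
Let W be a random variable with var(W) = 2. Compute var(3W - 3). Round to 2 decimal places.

18.00

var(3W - 3) = (3)²·var(W) = 9·2 = 18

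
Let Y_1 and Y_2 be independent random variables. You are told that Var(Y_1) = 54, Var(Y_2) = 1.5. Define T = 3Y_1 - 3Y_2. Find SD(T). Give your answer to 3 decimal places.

By independence, Var(T) = (3)²Var(Y_1) + (-3)²Var(Y_2)
= (3)²·54 + (-3)²·1.5 = 499.5
SD(T) = √499.5 ≈ 22.349

22.349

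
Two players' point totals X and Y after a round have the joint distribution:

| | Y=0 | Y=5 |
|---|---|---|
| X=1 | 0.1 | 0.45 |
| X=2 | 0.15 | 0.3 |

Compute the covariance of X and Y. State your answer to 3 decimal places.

-0.188

E[X] = 1.45,  E[Y] = 3.75
E[XY] = 5.25
cov(X,Y) = E[XY] − E[X]E[Y] = 5.25 − (1.45)(3.75) = -0.1875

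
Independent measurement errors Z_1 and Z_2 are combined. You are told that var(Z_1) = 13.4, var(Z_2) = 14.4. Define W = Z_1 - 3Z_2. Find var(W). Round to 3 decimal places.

143.000

By independence, var(W) = (1)²var(Z_1) + (-3)²var(Z_2)
= (1)²·13.4 + (-3)²·14.4 = 143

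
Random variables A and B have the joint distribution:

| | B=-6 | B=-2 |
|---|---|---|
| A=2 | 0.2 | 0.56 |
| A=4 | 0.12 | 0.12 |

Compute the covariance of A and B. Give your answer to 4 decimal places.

E[A] = 2.48,  E[B] = -3.28
E[AB] = -8.48
cov(A,B) = E[AB] − E[A]E[B] = -8.48 − (2.48)(-3.28) = -0.3456

-0.3456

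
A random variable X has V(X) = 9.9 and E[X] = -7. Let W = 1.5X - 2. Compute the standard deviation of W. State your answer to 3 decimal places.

V(1.5X - 2) = (1.5)²·9.9 = 22.275
σ(W) = √22.275 ≈ 4.720

4.720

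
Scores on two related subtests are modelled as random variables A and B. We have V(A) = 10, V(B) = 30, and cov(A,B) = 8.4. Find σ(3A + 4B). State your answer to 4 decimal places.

27.7777

V(3A + 4B) = (3)²·V(A) + (4)²·V(B) + 2·(3)·(4)·cov(A,B)
= 9·10 + 16·30 + 24·8.4 = 771.6
σ(3A + 4B) = √771.6 ≈ 27.7777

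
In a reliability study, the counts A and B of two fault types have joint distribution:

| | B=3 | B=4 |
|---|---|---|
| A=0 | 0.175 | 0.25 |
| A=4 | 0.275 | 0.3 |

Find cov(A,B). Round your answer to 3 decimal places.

-0.065

E[A] = 2.3,  E[B] = 3.55
E[AB] = 8.1
cov(A,B) = E[AB] − E[A]E[B] = 8.1 − (2.3)(3.55) = -0.065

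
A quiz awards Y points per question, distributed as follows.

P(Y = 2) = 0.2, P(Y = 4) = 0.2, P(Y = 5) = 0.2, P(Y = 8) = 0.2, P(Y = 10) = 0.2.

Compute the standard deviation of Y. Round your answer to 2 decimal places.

2.86

E[Y] = (2)(0.2) + (4)(0.2) + (5)(0.2) + (8)(0.2) + (10)(0.2) = 5.8
E[Y²] = (2)²(0.2) + (4)²(0.2) + (5)²(0.2) + (8)²(0.2) + (10)²(0.2) = 41.8
var(Y) = E[Y²] − (E[Y])² = 41.8 − (5.8)² = 8.16
SD(Y) = √8.16 ≈ 2.86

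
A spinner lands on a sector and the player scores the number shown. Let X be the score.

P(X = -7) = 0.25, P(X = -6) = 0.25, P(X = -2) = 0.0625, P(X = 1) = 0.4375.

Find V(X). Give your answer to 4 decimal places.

13.3086

E[X] = (-7)(0.25) + (-6)(0.25) + (-2)(0.0625) + (1)(0.4375) = -2.9375
E[X²] = (-7)²(0.25) + (-6)²(0.25) + (-2)²(0.0625) + (1)²(0.4375) = 21.9375
V(X) = E[X²] − (E[X])² = 21.9375 − (-2.9375)² = 13.30859375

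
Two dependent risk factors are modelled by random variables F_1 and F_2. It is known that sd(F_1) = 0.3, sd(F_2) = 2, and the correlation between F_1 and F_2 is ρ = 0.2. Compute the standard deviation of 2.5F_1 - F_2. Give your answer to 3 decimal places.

1.991

var(F_1) = (0.3)² = 0.09;  var(F_2) = (2)² = 4
cov(F_1,F_2) = ρ·sd(F_1)·sd(F_2) = 0.2·0.3·2 = 0.12
var(2.5F_1 - F_2) = (2.5)²·var(F_1) + (-1)²·var(F_2) + 2·(2.5)·(-1)·cov(F_1,F_2)
= 6.25·0.09 + 1·4 + -5·0.12 = 3.9625
sd(2.5F_1 - F_2) = √3.9625 ≈ 1.991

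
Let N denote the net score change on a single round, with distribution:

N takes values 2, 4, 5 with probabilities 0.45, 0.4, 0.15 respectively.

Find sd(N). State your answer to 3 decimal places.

1.178

E[N] = (2)(0.45) + (4)(0.4) + (5)(0.15) = 3.25
E[N²] = (2)²(0.45) + (4)²(0.4) + (5)²(0.15) = 11.95
var(N) = E[N²] − (E[N])² = 11.95 − (3.25)² = 1.3875
sd(N) = √1.3875 ≈ 1.178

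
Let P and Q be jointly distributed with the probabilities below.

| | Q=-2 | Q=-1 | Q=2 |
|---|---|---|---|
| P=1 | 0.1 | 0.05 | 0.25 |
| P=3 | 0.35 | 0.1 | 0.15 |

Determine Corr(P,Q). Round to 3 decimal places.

-0.383

E[P] = 2.2,  E[Q] = -0.25
E[PQ] = -1.25
Cov(P,Q) = E[PQ] − E[P]E[Q] = -1.25 − (2.2)(-0.25) = -0.7
Var(P) = 0.96,  Var(Q) = 3.4875
ρ = -0.7 / √(0.96·3.4875) ≈ -0.383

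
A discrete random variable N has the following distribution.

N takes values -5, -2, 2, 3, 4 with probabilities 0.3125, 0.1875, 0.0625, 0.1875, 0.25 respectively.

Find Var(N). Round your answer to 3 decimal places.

14.438

E[N] = (-5)(0.3125) + (-2)(0.1875) + (2)(0.0625) + (3)(0.1875) + (4)(0.25) = -0.25
E[N²] = (-5)²(0.3125) + (-2)²(0.1875) + (2)²(0.0625) + (3)²(0.1875) + (4)²(0.25) = 14.5
Var(N) = E[N²] − (E[N])² = 14.5 − (-0.25)² = 14.4375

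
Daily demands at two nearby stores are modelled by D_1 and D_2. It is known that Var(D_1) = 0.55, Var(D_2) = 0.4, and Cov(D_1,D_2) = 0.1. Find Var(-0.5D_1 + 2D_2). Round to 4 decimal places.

1.5375

Var(-0.5D_1 + 2D_2) = (-0.5)²·Var(D_1) + (2)²·Var(D_2) + 2·(-0.5)·(2)·Cov(D_1,D_2)
= 0.25·0.55 + 4·0.4 + -2·0.1 = 1.5375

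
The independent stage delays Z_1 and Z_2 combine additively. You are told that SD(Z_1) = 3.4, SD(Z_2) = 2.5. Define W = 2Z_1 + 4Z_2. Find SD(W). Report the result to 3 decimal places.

12.093

V(Z_1) = 11.56, V(Z_2) = 6.25
By independence, V(W) = (2)²V(Z_1) + (4)²V(Z_2)
= (2)²·11.56 + (4)²·6.25 = 146.24
SD(W) = √146.24 ≈ 12.093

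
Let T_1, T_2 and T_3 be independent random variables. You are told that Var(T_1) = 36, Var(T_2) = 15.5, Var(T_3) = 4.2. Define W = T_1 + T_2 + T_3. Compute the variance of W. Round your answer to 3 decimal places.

By independence, Var(W) = (1)²Var(T_1) + (1)²Var(T_2) + (1)²Var(T_3)
= (1)²·36 + (1)²·15.5 + (1)²·4.2 = 55.7

55.700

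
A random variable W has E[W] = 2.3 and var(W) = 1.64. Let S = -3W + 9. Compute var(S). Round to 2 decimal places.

14.76

var(-3W + 9) = (-3)²·var(W) = 9·1.64 = 14.76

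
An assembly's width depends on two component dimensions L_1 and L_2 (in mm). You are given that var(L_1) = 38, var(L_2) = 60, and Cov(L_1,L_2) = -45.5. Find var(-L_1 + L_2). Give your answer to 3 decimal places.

189.000

var(-L_1 + L_2) = (-1)²·var(L_1) + (1)²·var(L_2) + 2·(-1)·(1)·Cov(L_1,L_2)
= 1·38 + 1·60 + -2·-45.5 = 189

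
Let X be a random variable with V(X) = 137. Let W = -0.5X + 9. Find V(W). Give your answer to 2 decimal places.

34.25

V(-0.5X + 9) = (-0.5)²·V(X) = 0.25·137 = 34.25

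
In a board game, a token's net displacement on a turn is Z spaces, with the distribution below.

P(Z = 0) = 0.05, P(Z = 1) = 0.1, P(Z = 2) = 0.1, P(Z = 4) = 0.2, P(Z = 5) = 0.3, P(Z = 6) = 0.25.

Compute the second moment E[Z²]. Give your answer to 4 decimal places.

20.2000

E[Z²] = (0)²(0.05) + (1)²(0.1) + (2)²(0.1) + (4)²(0.2) + (5)²(0.3) + (6)²(0.25) = 20.2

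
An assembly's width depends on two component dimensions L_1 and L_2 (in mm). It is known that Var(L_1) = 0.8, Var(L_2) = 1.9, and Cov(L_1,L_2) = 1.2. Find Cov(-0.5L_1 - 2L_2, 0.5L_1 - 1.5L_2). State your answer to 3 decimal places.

Cov(-0.5L_1 - 2L_2, 0.5L_1 - 1.5L_2) = (-0.5)(0.5)Var(L_1) + (-2)(-1.5)Var(L_2) + [(-0.5)(-1.5) + (-2)(0.5)]Cov(L_1,L_2)
= -0.25·0.8 + 3·1.9 + -0.25·1.2 = 5.2

5.200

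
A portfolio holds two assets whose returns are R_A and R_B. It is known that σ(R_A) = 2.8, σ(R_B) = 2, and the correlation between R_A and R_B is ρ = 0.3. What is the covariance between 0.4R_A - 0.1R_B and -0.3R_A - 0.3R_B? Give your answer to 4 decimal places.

Var(R_A) = (2.8)² = 7.84;  Var(R_B) = (2)² = 4
Cov(R_A,R_B) = ρ·σ(R_A)·σ(R_B) = 0.3·2.8·2 = 1.68
Cov(0.4R_A - 0.1R_B, -0.3R_A - 0.3R_B) = (0.4)(-0.3)Var(R_A) + (-0.1)(-0.3)Var(R_B) + [(0.4)(-0.3) + (-0.1)(-0.3)]Cov(R_A,R_B)
= -0.12·7.84 + 0.03·4 + -0.09·1.68 = -0.972

-0.9720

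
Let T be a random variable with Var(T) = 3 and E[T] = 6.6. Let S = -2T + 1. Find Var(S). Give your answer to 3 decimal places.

Var(-2T + 1) = (-2)²·Var(T) = 4·3 = 12

12.000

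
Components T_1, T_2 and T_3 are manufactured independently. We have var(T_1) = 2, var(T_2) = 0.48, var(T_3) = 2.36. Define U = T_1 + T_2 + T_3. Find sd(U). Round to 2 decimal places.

By independence, var(U) = (1)²var(T_1) + (1)²var(T_2) + (1)²var(T_3)
= (1)²·2 + (1)²·0.48 + (1)²·2.36 = 4.84
sd(U) = √4.84 ≈ 2.20

2.20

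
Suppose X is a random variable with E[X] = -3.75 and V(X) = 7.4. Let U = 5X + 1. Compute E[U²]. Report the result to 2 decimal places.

E[5X + 1] = 5·-3.75 + 1 = -17.75
V(5X + 1) = (5)²·7.4 = 185
E[U²] = V(U) + (E[U])² = 185 + (-17.75)² = 500.0625

500.06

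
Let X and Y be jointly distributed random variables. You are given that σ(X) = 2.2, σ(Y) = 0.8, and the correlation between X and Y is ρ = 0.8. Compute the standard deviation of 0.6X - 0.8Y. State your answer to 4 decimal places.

V(X) = (2.2)² = 4.84;  V(Y) = (0.8)² = 0.64
cov(X,Y) = ρ·σ(X)·σ(Y) = 0.8·2.2·0.8 = 1.408
V(0.6X - 0.8Y) = (0.6)²·V(X) + (-0.8)²·V(Y) + 2·(0.6)·(-0.8)·cov(X,Y)
= 0.36·4.84 + 0.64·0.64 + -0.96·1.408 = 0.80032
σ(0.6X - 0.8Y) = √0.80032 ≈ 0.8946

0.8946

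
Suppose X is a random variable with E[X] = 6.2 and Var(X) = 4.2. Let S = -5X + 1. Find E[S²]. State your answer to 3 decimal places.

1005.000

E[-5X + 1] = -5·6.2 + 1 = -30
Var(-5X + 1) = (-5)²·4.2 = 105
E[S²] = Var(S) + (E[S])² = 105 + (-30)² = 1005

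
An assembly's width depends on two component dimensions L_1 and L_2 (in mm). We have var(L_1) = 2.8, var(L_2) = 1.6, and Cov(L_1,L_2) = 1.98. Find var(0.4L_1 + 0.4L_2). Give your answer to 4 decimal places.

1.3376

var(0.4L_1 + 0.4L_2) = (0.4)²·var(L_1) + (0.4)²·var(L_2) + 2·(0.4)·(0.4)·Cov(L_1,L_2)
= 0.16·2.8 + 0.16·1.6 + 0.32·1.98 = 1.3376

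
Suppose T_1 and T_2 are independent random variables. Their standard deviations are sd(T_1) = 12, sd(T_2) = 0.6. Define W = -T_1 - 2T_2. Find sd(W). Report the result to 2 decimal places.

12.06

V(T_1) = 144, V(T_2) = 0.36
By independence, V(W) = (-1)²V(T_1) + (-2)²V(T_2)
= (-1)²·144 + (-2)²·0.36 = 145.44
sd(W) = √145.44 ≈ 12.06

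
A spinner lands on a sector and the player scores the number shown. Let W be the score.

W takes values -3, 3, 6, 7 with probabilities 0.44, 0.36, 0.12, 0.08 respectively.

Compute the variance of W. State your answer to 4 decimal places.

E[W] = (-3)(0.44) + (3)(0.36) + (6)(0.12) + (7)(0.08) = 1.04
E[W²] = (-3)²(0.44) + (3)²(0.36) + (6)²(0.12) + (7)²(0.08) = 15.44
var(W) = E[W²] − (E[W])² = 15.44 − (1.04)² = 14.3584

14.3584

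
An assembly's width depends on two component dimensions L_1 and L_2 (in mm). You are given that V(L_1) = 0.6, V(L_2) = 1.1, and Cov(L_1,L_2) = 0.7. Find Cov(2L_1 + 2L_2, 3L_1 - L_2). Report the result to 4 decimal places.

Cov(2L_1 + 2L_2, 3L_1 - L_2) = (2)(3)V(L_1) + (2)(-1)V(L_2) + [(2)(-1) + (2)(3)]Cov(L_1,L_2)
= 6·0.6 + -2·1.1 + 4·0.7 = 4.2

4.2000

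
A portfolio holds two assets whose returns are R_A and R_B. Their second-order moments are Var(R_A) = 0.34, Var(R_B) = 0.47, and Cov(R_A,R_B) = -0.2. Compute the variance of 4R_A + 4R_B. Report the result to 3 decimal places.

Var(4R_A + 4R_B) = (4)²·Var(R_A) + (4)²·Var(R_B) + 2·(4)·(4)·Cov(R_A,R_B)
= 16·0.34 + 16·0.47 + 32·-0.2 = 6.56

6.560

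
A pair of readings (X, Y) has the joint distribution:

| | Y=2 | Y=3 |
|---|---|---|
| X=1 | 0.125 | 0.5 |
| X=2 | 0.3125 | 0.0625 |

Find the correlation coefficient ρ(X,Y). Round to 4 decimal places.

-0.6181

E[X] = 1.375,  E[Y] = 2.5625
E[XY] = 3.375
cov(X,Y) = E[XY] − E[X]E[Y] = 3.375 − (1.375)(2.5625) = -0.1484375
Var(X) = 0.234375,  Var(Y) = 0.24609375
ρ = -0.1484375 / √(0.234375·0.24609375) ≈ -0.6181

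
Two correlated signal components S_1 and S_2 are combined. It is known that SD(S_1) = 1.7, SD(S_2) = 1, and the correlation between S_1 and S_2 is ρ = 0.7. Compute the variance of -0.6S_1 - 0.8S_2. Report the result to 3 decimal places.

2.823

Var(S_1) = (1.7)² = 2.89;  Var(S_2) = (1)² = 1
Cov(S_1,S_2) = ρ·SD(S_1)·SD(S_2) = 0.7·1.7·1 = 1.19
Var(-0.6S_1 - 0.8S_2) = (-0.6)²·Var(S_1) + (-0.8)²·Var(S_2) + 2·(-0.6)·(-0.8)·Cov(S_1,S_2)
= 0.36·2.89 + 0.64·1 + 0.96·1.19 = 2.8228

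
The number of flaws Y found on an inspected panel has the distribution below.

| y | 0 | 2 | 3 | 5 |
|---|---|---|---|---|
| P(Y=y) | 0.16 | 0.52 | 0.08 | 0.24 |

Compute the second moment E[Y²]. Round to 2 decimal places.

8.80

E[Y²] = (0)²(0.16) + (2)²(0.52) + (3)²(0.08) + (5)²(0.24) = 8.8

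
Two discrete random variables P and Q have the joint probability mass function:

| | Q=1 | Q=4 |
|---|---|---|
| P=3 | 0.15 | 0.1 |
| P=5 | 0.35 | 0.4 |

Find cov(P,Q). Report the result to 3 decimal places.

E[P] = 4.5,  E[Q] = 2.5
E[PQ] = 11.4
cov(P,Q) = E[PQ] − E[P]E[Q] = 11.4 − (4.5)(2.5) = 0.15

0.150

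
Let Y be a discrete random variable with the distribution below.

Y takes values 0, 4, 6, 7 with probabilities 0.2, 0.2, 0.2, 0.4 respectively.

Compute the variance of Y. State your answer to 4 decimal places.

E[Y] = (0)(0.2) + (4)(0.2) + (6)(0.2) + (7)(0.4) = 4.8
E[Y²] = (0)²(0.2) + (4)²(0.2) + (6)²(0.2) + (7)²(0.4) = 30
Var(Y) = E[Y²] − (E[Y])² = 30 − (4.8)² = 6.96

6.9600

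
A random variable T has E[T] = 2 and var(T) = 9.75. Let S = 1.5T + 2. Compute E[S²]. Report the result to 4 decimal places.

E[1.5T + 2] = 1.5·2 + 2 = 5
var(1.5T + 2) = (1.5)²·9.75 = 21.9375
E[S²] = var(S) + (E[S])² = 21.9375 + (5)² = 46.9375

46.9375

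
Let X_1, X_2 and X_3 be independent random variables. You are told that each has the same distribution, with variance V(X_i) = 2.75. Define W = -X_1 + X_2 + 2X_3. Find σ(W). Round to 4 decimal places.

4.0620

By independence, V(W) = (-1)²V(X_1) + (1)²V(X_2) + (2)²V(X_3)
= (-1)²·2.75 + (1)²·2.75 + (2)²·2.75 = 16.5
σ(W) = √16.5 ≈ 4.0620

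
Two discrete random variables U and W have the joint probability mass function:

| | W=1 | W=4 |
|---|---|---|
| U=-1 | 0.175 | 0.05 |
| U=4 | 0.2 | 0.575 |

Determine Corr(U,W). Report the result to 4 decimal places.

0.4483

E[U] = 2.875,  E[W] = 2.875
E[UW] = 9.625
Cov(U,W) = E[UW] − E[U]E[W] = 9.625 − (2.875)(2.875) = 1.359375
var(U) = 4.359375,  var(W) = 2.109375
ρ = 1.359375 / √(4.359375·2.109375) ≈ 0.4483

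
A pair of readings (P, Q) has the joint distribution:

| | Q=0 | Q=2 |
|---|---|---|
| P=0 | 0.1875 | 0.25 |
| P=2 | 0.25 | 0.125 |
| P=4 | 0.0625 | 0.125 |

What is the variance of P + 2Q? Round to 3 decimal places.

E[P] = 1.5,  E[Q] = 1,  E[PQ] = 1.5
Var(P) = 4.5 − (1.5)² = 2.25;  Var(Q) = 2 − (1)² = 1
Cov(P,Q) = 1.5 − (1.5)(1) = 0
Var(P + 2Q) = (1)²·2.25 + (2)²·1 + 2·(1)·(2)·0 = 6.25

6.250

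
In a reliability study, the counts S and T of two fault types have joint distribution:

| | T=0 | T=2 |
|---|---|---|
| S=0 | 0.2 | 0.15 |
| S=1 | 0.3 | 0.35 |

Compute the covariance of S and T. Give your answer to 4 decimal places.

0.0500

E[S] = 0.65,  E[T] = 1
E[ST] = 0.7
cov(S,T) = E[ST] − E[S]E[T] = 0.7 − (0.65)(1) = 0.05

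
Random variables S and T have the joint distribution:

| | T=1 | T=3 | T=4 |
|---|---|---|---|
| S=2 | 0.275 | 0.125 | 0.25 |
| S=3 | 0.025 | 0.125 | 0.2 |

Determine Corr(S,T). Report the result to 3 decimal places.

E[S] = 2.35,  E[T] = 2.85
E[ST] = 6.9
Cov(S,T) = E[ST] − E[S]E[T] = 6.9 − (2.35)(2.85) = 0.2025
Var(S) = 0.2275,  Var(T) = 1.6275
ρ = 0.2025 / √(0.2275·1.6275) ≈ 0.333

0.333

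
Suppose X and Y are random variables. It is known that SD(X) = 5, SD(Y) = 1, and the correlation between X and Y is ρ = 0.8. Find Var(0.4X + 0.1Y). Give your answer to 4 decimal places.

Var(X) = (5)² = 25;  Var(Y) = (1)² = 1
Cov(X,Y) = ρ·SD(X)·SD(Y) = 0.8·5·1 = 4
Var(0.4X + 0.1Y) = (0.4)²·Var(X) + (0.1)²·Var(Y) + 2·(0.4)·(0.1)·Cov(X,Y)
= 0.16·25 + 0.01·1 + 0.08·4 = 4.33

4.3300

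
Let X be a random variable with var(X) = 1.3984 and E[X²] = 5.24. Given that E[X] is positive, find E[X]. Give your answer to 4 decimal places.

1.9600

(E[X])² = E[X²] − var(X) = 5.24 − 1.3984 = 3.8416
E[X] = √3.8416 = 1.96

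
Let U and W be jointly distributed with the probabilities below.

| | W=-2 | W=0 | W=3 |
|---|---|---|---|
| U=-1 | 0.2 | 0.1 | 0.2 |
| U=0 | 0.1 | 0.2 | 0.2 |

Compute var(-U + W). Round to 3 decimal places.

E[U] = -0.5,  E[W] = 0.6,  E[UW] = -0.2
var(U) = 0.5 − (-0.5)² = 0.25;  var(W) = 4.8 − (0.6)² = 4.44
cov(U,W) = -0.2 − (-0.5)(0.6) = 0.1
var(-U + W) = (-1)²·0.25 + (1)²·4.44 + 2·(-1)·(1)·0.1 = 4.49

4.490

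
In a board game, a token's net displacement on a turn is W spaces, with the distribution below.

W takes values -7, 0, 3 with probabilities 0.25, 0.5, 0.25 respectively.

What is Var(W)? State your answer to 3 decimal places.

E[W] = (-7)(0.25) + (0)(0.5) + (3)(0.25) = -1
E[W²] = (-7)²(0.25) + (0)²(0.5) + (3)²(0.25) = 14.5
Var(W) = E[W²] − (E[W])² = 14.5 − (-1)² = 13.5

13.500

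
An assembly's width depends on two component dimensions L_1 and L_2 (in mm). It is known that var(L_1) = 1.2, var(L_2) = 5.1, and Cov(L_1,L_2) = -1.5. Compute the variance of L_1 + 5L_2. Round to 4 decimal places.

var(L_1 + 5L_2) = (1)²·var(L_1) + (5)²·var(L_2) + 2·(1)·(5)·Cov(L_1,L_2)
= 1·1.2 + 25·5.1 + 10·-1.5 = 113.7

113.7000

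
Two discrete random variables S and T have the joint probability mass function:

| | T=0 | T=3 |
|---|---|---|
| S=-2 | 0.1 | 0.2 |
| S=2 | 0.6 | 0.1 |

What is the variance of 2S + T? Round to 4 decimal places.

10.0500

E[S] = 0.8,  E[T] = 0.9,  E[ST] = -0.6
Var(S) = 4 − (0.8)² = 3.36;  Var(T) = 2.7 − (0.9)² = 1.89
Cov(S,T) = -0.6 − (0.8)(0.9) = -1.32
Var(2S + T) = (2)²·3.36 + (1)²·1.89 + 2·(2)·(1)·-1.32 = 10.05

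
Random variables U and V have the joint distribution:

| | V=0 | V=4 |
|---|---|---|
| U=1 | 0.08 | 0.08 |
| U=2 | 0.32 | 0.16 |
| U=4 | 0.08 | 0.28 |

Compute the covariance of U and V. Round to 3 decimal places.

0.755

E[U] = 2.56,  E[V] = 2.08
E[UV] = 6.08
cov(U,V) = E[UV] − E[U]E[V] = 6.08 − (2.56)(2.08) = 0.7552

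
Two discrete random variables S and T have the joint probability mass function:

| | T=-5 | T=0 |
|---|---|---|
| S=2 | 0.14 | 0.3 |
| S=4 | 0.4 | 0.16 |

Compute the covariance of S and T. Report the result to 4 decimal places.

-0.9760

E[S] = 3.12,  E[T] = -2.7
E[ST] = -9.4
Cov(S,T) = E[ST] − E[S]E[T] = -9.4 − (3.12)(-2.7) = -0.976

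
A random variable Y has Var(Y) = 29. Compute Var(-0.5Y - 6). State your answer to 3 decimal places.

7.250

Var(-0.5Y - 6) = (-0.5)²·Var(Y) = 0.25·29 = 7.25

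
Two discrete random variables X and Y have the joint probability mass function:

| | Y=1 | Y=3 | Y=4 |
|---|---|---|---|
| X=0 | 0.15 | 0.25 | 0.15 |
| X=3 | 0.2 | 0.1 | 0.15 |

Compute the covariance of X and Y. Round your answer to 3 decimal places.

E[X] = 1.35,  E[Y] = 2.6
E[XY] = 3.3
Cov(X,Y) = E[XY] − E[X]E[Y] = 3.3 − (1.35)(2.6) = -0.21

-0.210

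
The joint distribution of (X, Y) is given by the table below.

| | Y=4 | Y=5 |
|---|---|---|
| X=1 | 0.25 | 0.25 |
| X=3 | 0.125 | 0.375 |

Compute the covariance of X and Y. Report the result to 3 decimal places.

0.125

E[X] = 2,  E[Y] = 4.625
E[XY] = 9.375
Cov(X,Y) = E[XY] − E[X]E[Y] = 9.375 − (2)(4.625) = 0.125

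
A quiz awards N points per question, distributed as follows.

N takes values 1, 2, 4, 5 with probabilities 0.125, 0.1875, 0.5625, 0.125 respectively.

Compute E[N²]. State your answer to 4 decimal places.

13.0000

E[N²] = (1)²(0.125) + (2)²(0.1875) + (4)²(0.5625) + (5)²(0.125) = 13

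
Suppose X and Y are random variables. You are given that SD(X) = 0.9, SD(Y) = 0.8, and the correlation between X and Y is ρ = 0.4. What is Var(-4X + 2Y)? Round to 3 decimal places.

Var(X) = (0.9)² = 0.81;  Var(Y) = (0.8)² = 0.64
Cov(X,Y) = ρ·SD(X)·SD(Y) = 0.4·0.9·0.8 = 0.288
Var(-4X + 2Y) = (-4)²·Var(X) + (2)²·Var(Y) + 2·(-4)·(2)·Cov(X,Y)
= 16·0.81 + 4·0.64 + -16·0.288 = 10.912

10.912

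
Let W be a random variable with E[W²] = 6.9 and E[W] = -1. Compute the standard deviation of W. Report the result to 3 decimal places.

var(W) = 6.9 − (-1)² = 5.9
sd(W) = √5.9 ≈ 2.429

2.429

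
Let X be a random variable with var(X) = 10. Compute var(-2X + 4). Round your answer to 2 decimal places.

var(-2X + 4) = (-2)²·var(X) = 4·10 = 40

40.00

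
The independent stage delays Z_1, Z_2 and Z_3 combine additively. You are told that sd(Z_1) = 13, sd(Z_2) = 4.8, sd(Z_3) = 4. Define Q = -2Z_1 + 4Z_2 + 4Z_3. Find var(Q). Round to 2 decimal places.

1300.64

var(Z_1) = 169, var(Z_2) = 23.04, var(Z_3) = 16
By independence, var(Q) = (-2)²var(Z_1) + (4)²var(Z_2) + (4)²var(Z_3)
= (-2)²·169 + (4)²·23.04 + (4)²·16 = 1300.64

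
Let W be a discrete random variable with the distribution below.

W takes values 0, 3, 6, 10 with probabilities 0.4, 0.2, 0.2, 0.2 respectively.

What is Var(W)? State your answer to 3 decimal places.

E[W] = (0)(0.4) + (3)(0.2) + (6)(0.2) + (10)(0.2) = 3.8
E[W²] = (0)²(0.4) + (3)²(0.2) + (6)²(0.2) + (10)²(0.2) = 29
Var(W) = E[W²] − (E[W])² = 29 − (3.8)² = 14.56

14.560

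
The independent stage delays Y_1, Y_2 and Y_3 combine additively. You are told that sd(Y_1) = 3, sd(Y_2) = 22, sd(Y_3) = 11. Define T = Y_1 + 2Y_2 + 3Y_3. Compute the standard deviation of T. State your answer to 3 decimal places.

55.082

Var(Y_1) = 9, Var(Y_2) = 484, Var(Y_3) = 121
By independence, Var(T) = (1)²Var(Y_1) + (2)²Var(Y_2) + (3)²Var(Y_3)
= (1)²·9 + (2)²·484 + (3)²·121 = 3034
sd(T) = √3034 ≈ 55.082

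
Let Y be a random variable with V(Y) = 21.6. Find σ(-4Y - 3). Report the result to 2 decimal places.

18.59

V(-4Y - 3) = (-4)²·21.6 = 345.6
σ(-4Y - 3) = √345.6 ≈ 18.59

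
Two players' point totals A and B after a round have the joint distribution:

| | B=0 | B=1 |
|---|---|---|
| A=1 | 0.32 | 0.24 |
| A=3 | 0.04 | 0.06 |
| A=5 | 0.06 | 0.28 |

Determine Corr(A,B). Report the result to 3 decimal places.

E[A] = 2.56,  E[B] = 0.58
E[AB] = 1.82
Cov(A,B) = E[AB] − E[A]E[B] = 1.82 − (2.56)(0.58) = 0.3352
V(A) = 3.4064,  V(B) = 0.2436
ρ = 0.3352 / √(3.4064·0.2436) ≈ 0.368

0.368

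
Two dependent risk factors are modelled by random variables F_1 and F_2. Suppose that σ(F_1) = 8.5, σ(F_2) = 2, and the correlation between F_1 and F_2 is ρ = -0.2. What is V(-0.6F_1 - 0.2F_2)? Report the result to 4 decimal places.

25.3540

V(F_1) = (8.5)² = 72.25;  V(F_2) = (2)² = 4
cov(F_1,F_2) = ρ·σ(F_1)·σ(F_2) = -0.2·8.5·2 = -3.4
V(-0.6F_1 - 0.2F_2) = (-0.6)²·V(F_1) + (-0.2)²·V(F_2) + 2·(-0.6)·(-0.2)·cov(F_1,F_2)
= 0.36·72.25 + 0.04·4 + 0.24·-3.4 = 25.354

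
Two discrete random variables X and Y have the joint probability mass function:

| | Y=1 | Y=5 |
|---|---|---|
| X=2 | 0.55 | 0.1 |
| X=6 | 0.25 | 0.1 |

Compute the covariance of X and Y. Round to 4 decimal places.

E[X] = 3.4,  E[Y] = 1.8
E[XY] = 6.6
cov(X,Y) = E[XY] − E[X]E[Y] = 6.6 − (3.4)(1.8) = 0.48

0.4800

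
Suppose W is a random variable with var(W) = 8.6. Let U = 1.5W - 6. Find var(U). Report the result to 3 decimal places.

var(1.5W - 6) = (1.5)²·var(W) = 2.25·8.6 = 19.35

19.350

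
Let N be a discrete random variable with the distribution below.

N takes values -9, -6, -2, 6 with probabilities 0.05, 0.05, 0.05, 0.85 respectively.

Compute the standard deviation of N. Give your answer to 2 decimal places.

4.31

E[N] = (-9)(0.05) + (-6)(0.05) + (-2)(0.05) + (6)(0.85) = 4.25
E[N²] = (-9)²(0.05) + (-6)²(0.05) + (-2)²(0.05) + (6)²(0.85) = 36.65
var(N) = E[N²] − (E[N])² = 36.65 − (4.25)² = 18.5875
sd(N) = √18.5875 ≈ 4.31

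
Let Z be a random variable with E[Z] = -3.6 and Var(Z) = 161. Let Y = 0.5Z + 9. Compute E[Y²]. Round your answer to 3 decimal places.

E[0.5Z + 9] = 0.5·-3.6 + 9 = 7.2
Var(0.5Z + 9) = (0.5)²·161 = 40.25
E[Y²] = Var(Y) + (E[Y])² = 40.25 + (7.2)² = 92.09

92.090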